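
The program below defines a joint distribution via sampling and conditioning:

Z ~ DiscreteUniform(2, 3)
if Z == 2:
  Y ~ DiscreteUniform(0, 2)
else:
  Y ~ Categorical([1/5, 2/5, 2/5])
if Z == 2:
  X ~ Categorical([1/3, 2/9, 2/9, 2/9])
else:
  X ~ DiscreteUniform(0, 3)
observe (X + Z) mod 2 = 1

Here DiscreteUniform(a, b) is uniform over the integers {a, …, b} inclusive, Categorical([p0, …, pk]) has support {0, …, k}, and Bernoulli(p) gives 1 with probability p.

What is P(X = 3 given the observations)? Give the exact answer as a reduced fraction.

Enumerate traces; 12 have nonzero weight after conditioning:
  (Z=2, Y=0, X=1) weight 1/27
  (Z=2, Y=0, X=3) weight 1/27
  (Z=2, Y=1, X=1) weight 1/27
  (Z=2, Y=1, X=3) weight 1/27
  (Z=2, Y=2, X=1) weight 1/27
  (Z=2, Y=2, X=3) weight 1/27
  (Z=3, Y=0, X=0) weight 1/40
  (Z=3, Y=0, X=2) weight 1/40
  … 4 more
Group by X:
  weight(X=0) = 1/8
  weight(X=1) = 1/9
  weight(X=2) = 1/8
  weight(X=3) = 1/9
Total weight = 1/8 + 1/9 + 1/8 + 1/9 = 17/36
P(X=0 | obs) = 1/8 / 17/36 = 9/34
P(X=1 | obs) = 1/9 / 17/36 = 4/17
P(X=2 | obs) = 1/8 / 17/36 = 9/34
P(X=3 | obs) = 1/9 / 17/36 = 4/17

P(X = 3 | obs) = 4/17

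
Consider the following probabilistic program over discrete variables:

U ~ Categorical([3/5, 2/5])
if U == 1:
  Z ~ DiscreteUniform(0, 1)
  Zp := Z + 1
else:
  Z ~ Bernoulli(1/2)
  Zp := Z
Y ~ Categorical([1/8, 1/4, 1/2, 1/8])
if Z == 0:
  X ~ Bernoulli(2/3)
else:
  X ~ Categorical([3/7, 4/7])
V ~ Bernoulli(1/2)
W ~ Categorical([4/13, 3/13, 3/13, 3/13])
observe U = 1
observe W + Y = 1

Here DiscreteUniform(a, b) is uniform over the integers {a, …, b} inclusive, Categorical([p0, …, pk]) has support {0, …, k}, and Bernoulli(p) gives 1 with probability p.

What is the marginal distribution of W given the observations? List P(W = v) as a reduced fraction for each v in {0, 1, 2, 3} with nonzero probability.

P(W=0) = 8/11, P(W=1) = 3/11

Enumerate traces; 16 have nonzero weight after conditioning:
  (U=1, Z=0, Y=0, X=0, V=0, W=1) weight 1/1040
  (U=1, Z=0, Y=0, X=0, V=1, W=1) weight 1/1040
  (U=1, Z=0, Y=0, X=1, V=0, W=1) weight 1/520
  (U=1, Z=0, Y=0, X=1, V=1, W=1) weight 1/520
  (U=1, Z=0, Y=1, X=0, V=0, W=0) weight 1/390
  (U=1, Z=0, Y=1, X=0, V=1, W=0) weight 1/390
  (U=1, Z=0, Y=1, X=1, V=0, W=0) weight 1/195
  (U=1, Z=0, Y=1, X=1, V=1, W=0) weight 1/195
  … 8 more
Group by W:
  weight(W=0) = 2/65
  weight(W=1) = 3/260
Total weight = 2/65 + 3/260 = 11/260
P(W=0 | obs) = 2/65 / 11/260 = 8/11
P(W=1 | obs) = 3/260 / 11/260 = 3/11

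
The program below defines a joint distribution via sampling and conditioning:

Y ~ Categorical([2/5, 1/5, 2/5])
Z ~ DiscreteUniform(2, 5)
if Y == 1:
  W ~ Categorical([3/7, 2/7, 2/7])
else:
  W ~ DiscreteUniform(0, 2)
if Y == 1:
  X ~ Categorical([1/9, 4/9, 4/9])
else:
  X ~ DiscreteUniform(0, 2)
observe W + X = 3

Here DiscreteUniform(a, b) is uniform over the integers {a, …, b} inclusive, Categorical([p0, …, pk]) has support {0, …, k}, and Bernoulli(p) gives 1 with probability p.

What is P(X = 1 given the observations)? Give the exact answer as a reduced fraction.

Enumerate traces; 24 have nonzero weight after conditioning:
  (Y=0, Z=2, W=1, X=2) weight 1/90
  (Y=0, Z=2, W=2, X=1) weight 1/90
  (Y=0, Z=3, W=1, X=2) weight 1/90
  (Y=0, Z=3, W=2, X=1) weight 1/90
  (Y=0, Z=4, W=1, X=2) weight 1/90
  (Y=0, Z=4, W=2, X=1) weight 1/90
  (Y=0, Z=5, W=1, X=2) weight 1/90
  (Y=0, Z=5, W=2, X=1) weight 1/90
  … 16 more
Group by X:
  weight(X=1) = 4/35
  weight(X=2) = 4/35
Total weight = 4/35 + 4/35 = 8/35
P(X=1 | obs) = 4/35 / 8/35 = 1/2
P(X=2 | obs) = 4/35 / 8/35 = 1/2

P(X = 1 | obs) = 1/2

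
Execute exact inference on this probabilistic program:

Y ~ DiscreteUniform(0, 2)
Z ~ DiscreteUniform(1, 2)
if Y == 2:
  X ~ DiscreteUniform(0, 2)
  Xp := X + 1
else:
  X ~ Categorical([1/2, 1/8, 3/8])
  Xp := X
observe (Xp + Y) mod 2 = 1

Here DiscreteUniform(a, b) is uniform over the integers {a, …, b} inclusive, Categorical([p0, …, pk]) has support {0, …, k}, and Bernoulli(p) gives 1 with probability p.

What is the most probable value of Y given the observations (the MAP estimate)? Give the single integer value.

Enumerate traces; 10 have nonzero weight after conditioning:
  (Y=0, Z=1, X=1) weight 1/48
  (Y=0, Z=2, X=1) weight 1/48
  (Y=1, Z=1, X=0) weight 1/12
  (Y=1, Z=1, X=2) weight 1/16
  (Y=1, Z=2, X=0) weight 1/12
  (Y=1, Z=2, X=2) weight 1/16
  (Y=2, Z=1, X=0) weight 1/18
  (Y=2, Z=1, X=2) weight 1/18
  … 2 more
Group by Y:
  weight(Y=0) = 1/24
  weight(Y=1) = 7/24
  weight(Y=2) = 2/9
Total weight = 1/24 + 7/24 + 2/9 = 5/9
P(Y=0 | obs) = 1/24 / 5/9 = 3/40
P(Y=1 | obs) = 7/24 / 5/9 = 21/40
P(Y=2 | obs) = 2/9 / 5/9 = 2/5
argmax = 1

argmax_v P(Y = v | obs) = 1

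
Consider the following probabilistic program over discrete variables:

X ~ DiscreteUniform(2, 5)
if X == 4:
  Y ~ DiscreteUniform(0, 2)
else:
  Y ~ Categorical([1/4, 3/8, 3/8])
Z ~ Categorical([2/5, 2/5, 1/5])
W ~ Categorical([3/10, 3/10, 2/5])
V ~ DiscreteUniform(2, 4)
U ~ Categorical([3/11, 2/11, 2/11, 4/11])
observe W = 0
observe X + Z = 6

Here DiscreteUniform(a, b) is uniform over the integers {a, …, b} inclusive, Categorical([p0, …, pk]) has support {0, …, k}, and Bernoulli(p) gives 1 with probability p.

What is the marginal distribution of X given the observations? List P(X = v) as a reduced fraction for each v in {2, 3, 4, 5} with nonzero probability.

Enumerate traces; 72 have nonzero weight after conditioning:
  (X=4, Y=0, Z=2, W=0, V=2, U=0) weight 1/2200
  (X=4, Y=0, Z=2, W=0, V=2, U=1) weight 1/3300
  (X=4, Y=0, Z=2, W=0, V=2, U=2) weight 1/3300
  (X=4, Y=0, Z=2, W=0, V=2, U=3) weight 1/1650
  (X=4, Y=0, Z=2, W=0, V=3, U=0) weight 1/2200
  (X=4, Y=0, Z=2, W=0, V=3, U=1) weight 1/3300
  (X=4, Y=0, Z=2, W=0, V=3, U=2) weight 1/3300
  (X=4, Y=0, Z=2, W=0, V=3, U=3) weight 1/1650
  (X=5, Y=0, Z=1, W=0, V=2, U=0) weight 3/4400
  … 63 more
Group by X:
  weight(X=4) = 3/200
  weight(X=5) = 3/100
Total weight = 3/200 + 3/100 = 9/200
P(X=4 | obs) = 3/200 / 9/200 = 1/3
P(X=5 | obs) = 3/100 / 9/200 = 2/3

P(X=4) = 1/3, P(X=5) = 2/3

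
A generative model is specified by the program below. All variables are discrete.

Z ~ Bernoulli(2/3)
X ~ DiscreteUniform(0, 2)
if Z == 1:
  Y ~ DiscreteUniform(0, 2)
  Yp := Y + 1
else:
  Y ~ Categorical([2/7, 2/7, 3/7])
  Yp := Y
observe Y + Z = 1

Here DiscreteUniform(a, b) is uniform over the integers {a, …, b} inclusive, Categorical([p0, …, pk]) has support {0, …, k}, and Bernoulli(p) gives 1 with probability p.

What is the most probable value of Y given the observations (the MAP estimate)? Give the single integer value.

Enumerate traces; 6 have nonzero weight after conditioning:
  (Z=0, X=0, Y=1) weight 2/63
  (Z=0, X=1, Y=1) weight 2/63
  (Z=0, X=2, Y=1) weight 2/63
  (Z=1, X=0, Y=0) weight 2/27
  (Z=1, X=1, Y=0) weight 2/27
  (Z=1, X=2, Y=0) weight 2/27
Group by Y:
  weight(Y=0) = 2/9
  weight(Y=1) = 2/21
Total weight = 2/9 + 2/21 = 20/63
P(Y=0 | obs) = 2/9 / 20/63 = 7/10
P(Y=1 | obs) = 2/21 / 20/63 = 3/10
argmax = 0

argmax_v P(Y = v | obs) = 0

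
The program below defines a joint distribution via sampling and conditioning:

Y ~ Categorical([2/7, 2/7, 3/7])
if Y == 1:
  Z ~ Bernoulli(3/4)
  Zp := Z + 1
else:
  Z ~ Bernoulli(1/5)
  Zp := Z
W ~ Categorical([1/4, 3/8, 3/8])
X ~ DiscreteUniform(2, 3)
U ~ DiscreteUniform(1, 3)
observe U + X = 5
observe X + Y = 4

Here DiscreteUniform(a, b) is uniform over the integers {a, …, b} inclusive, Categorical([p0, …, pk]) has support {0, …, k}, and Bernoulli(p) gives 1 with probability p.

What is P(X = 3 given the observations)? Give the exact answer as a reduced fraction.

Enumerate traces; 12 have nonzero weight after conditioning:
  (Y=1, Z=0, W=0, X=3, U=2) weight 1/336
  (Y=1, Z=0, W=1, X=3, U=2) weight 1/224
  (Y=1, Z=0, W=2, X=3, U=2) weight 1/224
  (Y=1, Z=1, W=0, X=3, U=2) weight 1/112
  (Y=1, Z=1, W=1, X=3, U=2) weight 3/224
  (Y=1, Z=1, W=2, X=3, U=2) weight 3/224
  (Y=2, Z=0, W=0, X=2, U=3) weight 1/70
  (Y=2, Z=0, W=1, X=2, U=3) weight 3/140
  … 4 more
Group by X:
  weight(X=2) = 1/14
  weight(X=3) = 1/21
Total weight = 1/14 + 1/21 = 5/42
P(X=2 | obs) = 1/14 / 5/42 = 3/5
P(X=3 | obs) = 1/21 / 5/42 = 2/5

P(X = 3 | obs) = 2/5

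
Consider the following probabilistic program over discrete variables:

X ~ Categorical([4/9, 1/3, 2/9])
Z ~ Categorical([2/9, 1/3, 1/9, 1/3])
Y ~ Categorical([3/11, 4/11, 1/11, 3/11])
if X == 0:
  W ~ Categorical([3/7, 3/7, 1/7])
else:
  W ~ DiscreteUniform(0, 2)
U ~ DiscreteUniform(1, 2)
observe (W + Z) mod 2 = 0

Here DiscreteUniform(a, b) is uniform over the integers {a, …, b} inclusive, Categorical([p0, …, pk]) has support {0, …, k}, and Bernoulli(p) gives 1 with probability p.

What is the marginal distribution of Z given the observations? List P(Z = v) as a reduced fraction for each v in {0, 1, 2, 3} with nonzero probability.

P(Z=0) = 59/195, P(Z=1) = 71/260, P(Z=2) = 59/390, P(Z=3) = 71/260

Enumerate traces; 144 have nonzero weight after conditioning:
  (X=0, Z=0, Y=0, W=0, U=1) weight 4/693
  (X=0, Z=0, Y=0, W=0, U=2) weight 4/693
  (X=0, Z=0, Y=0, W=2, U=1) weight 4/2079
  (X=0, Z=0, Y=0, W=2, U=2) weight 4/2079
  (X=0, Z=0, Y=1, W=0, U=1) weight 16/2079
  (X=0, Z=0, Y=1, W=0, U=2) weight 16/2079
  (X=0, Z=0, Y=1, W=2, U=1) weight 16/6237
  (X=0, Z=0, Y=1, W=2, U=2) weight 16/6237
  (X=0, Z=1, Y=0, W=1, U=1) weight 2/231
  (X=0, Z=2, Y=0, W=0, U=1) weight 2/693
  … 134 more
Group by Z:
  weight(Z=0) = 236/1701
  weight(Z=1) = 71/567
  weight(Z=2) = 118/1701
  weight(Z=3) = 71/567
Total weight = 236/1701 + 71/567 + 118/1701 + 71/567 = 260/567
P(Z=0 | obs) = 236/1701 / 260/567 = 59/195
P(Z=1 | obs) = 71/567 / 260/567 = 71/260
P(Z=2 | obs) = 118/1701 / 260/567 = 59/390
P(Z=3 | obs) = 71/567 / 260/567 = 71/260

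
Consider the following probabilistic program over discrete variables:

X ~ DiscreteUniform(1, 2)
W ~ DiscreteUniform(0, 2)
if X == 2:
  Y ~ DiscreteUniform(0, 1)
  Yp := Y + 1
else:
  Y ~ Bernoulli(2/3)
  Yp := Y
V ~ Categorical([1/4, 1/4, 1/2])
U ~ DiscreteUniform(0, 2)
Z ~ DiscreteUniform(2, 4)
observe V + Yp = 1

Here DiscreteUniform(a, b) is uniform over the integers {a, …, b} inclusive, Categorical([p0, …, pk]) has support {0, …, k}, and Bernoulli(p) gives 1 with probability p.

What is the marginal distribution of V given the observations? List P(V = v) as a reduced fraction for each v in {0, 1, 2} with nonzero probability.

P(V=0) = 7/9, P(V=1) = 2/9

Enumerate traces; 81 have nonzero weight after conditioning:
  (X=1, W=0, Y=0, V=1, U=0, Z=2) weight 1/648
  (X=1, W=0, Y=0, V=1, U=0, Z=3) weight 1/648
  (X=1, W=0, Y=0, V=1, U=0, Z=4) weight 1/648
  (X=1, W=0, Y=0, V=1, U=1, Z=2) weight 1/648
  (X=1, W=0, Y=0, V=1, U=1, Z=3) weight 1/648
  (X=1, W=0, Y=0, V=1, U=1, Z=4) weight 1/648
  (X=1, W=0, Y=0, V=1, U=2, Z=2) weight 1/648
  (X=1, W=0, Y=0, V=1, U=2, Z=3) weight 1/648
  (X=1, W=0, Y=1, V=0, U=0, Z=2) weight 1/324
  … 72 more
Group by V:
  weight(V=0) = 7/48
  weight(V=1) = 1/24
Total weight = 7/48 + 1/24 = 3/16
P(V=0 | obs) = 7/48 / 3/16 = 7/9
P(V=1 | obs) = 1/24 / 3/16 = 2/9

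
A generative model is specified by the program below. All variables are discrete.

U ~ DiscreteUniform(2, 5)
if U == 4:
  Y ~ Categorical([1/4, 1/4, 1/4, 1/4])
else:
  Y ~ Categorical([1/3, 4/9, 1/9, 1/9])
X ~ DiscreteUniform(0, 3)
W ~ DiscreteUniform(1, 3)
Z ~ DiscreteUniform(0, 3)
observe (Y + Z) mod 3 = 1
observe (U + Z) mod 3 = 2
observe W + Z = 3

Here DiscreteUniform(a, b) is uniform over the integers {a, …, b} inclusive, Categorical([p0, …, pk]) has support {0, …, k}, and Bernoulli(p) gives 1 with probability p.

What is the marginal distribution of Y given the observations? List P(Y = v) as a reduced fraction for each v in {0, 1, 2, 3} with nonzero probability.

Enumerate traces; 20 have nonzero weight after conditioning:
  (U=2, Y=1, X=0, W=3, Z=0) weight 1/432
  (U=2, Y=1, X=1, W=3, Z=0) weight 1/432
  (U=2, Y=1, X=2, W=3, Z=0) weight 1/432
  (U=2, Y=1, X=3, W=3, Z=0) weight 1/432
  (U=3, Y=2, X=0, W=1, Z=2) weight 1/1728
  (U=3, Y=2, X=1, W=1, Z=2) weight 1/1728
  (U=3, Y=2, X=2, W=1, Z=2) weight 1/1728
  (U=3, Y=2, X=3, W=1, Z=2) weight 1/1728
  (U=4, Y=0, X=0, W=2, Z=1) weight 1/768
  (U=4, Y=3, X=0, W=2, Z=1) weight 1/768
  … 10 more
Group by Y:
  weight(Y=0) = 1/192
  weight(Y=1) = 1/54
  weight(Y=2) = 1/432
  weight(Y=3) = 1/192
Total weight = 1/192 + 1/54 + 1/432 + 1/192 = 1/32
P(Y=0 | obs) = 1/192 / 1/32 = 1/6
P(Y=1 | obs) = 1/54 / 1/32 = 16/27
P(Y=2 | obs) = 1/432 / 1/32 = 2/27
P(Y=3 | obs) = 1/192 / 1/32 = 1/6

P(Y=0) = 1/6, P(Y=1) = 16/27, P(Y=2) = 2/27, P(Y=3) = 1/6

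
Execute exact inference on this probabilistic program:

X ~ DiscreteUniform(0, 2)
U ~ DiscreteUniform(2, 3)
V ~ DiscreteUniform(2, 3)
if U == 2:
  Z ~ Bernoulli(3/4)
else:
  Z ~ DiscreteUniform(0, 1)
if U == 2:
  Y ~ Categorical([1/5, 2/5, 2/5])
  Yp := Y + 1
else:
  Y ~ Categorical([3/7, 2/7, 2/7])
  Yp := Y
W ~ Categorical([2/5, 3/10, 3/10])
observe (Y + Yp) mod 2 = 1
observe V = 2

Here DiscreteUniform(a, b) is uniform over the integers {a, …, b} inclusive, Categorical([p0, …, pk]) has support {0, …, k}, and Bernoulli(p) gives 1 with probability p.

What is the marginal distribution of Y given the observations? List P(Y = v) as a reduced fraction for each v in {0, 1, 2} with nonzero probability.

P(Y=0) = 1/5, P(Y=1) = 2/5, P(Y=2) = 2/5

Enumerate traces; 54 have nonzero weight after conditioning:
  (X=0, U=2, V=2, Z=0, Y=0, W=0) weight 1/600
  (X=0, U=2, V=2, Z=0, Y=0, W=1) weight 1/800
  (X=0, U=2, V=2, Z=0, Y=0, W=2) weight 1/800
  (X=0, U=2, V=2, Z=0, Y=1, W=0) weight 1/300
  (X=0, U=2, V=2, Z=0, Y=1, W=1) weight 1/400
  (X=0, U=2, V=2, Z=0, Y=1, W=2) weight 1/400
  (X=0, U=2, V=2, Z=0, Y=2, W=0) weight 1/300
  (X=0, U=2, V=2, Z=0, Y=2, W=1) weight 1/400
  … 46 more
Group by Y:
  weight(Y=0) = 1/20
  weight(Y=1) = 1/10
  weight(Y=2) = 1/10
Total weight = 1/20 + 1/10 + 1/10 = 1/4
P(Y=0 | obs) = 1/20 / 1/4 = 1/5
P(Y=1 | obs) = 1/10 / 1/4 = 2/5
P(Y=2 | obs) = 1/10 / 1/4 = 2/5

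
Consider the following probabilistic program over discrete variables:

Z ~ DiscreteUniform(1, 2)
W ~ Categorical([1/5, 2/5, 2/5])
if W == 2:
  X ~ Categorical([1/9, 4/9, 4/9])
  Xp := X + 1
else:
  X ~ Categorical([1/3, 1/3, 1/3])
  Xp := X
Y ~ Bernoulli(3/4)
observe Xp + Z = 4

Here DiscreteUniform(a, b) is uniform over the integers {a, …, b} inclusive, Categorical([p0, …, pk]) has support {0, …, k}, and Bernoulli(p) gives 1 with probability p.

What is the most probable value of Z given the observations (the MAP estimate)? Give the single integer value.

argmax_v P(Z = v | obs) = 2

Enumerate traces; 8 have nonzero weight after conditioning:
  (Z=1, W=2, X=2, Y=0) weight 1/45
  (Z=1, W=2, X=2, Y=1) weight 1/15
  (Z=2, W=0, X=2, Y=0) weight 1/120
  (Z=2, W=0, X=2, Y=1) weight 1/40
  (Z=2, W=1, X=2, Y=0) weight 1/60
  (Z=2, W=1, X=2, Y=1) weight 1/20
  (Z=2, W=2, X=1, Y=0) weight 1/45
  (Z=2, W=2, X=1, Y=1) weight 1/15
Group by Z:
  weight(Z=1) = 4/45
  weight(Z=2) = 17/90
Total weight = 4/45 + 17/90 = 5/18
P(Z=1 | obs) = 4/45 / 5/18 = 8/25
P(Z=2 | obs) = 17/90 / 5/18 = 17/25
argmax = 2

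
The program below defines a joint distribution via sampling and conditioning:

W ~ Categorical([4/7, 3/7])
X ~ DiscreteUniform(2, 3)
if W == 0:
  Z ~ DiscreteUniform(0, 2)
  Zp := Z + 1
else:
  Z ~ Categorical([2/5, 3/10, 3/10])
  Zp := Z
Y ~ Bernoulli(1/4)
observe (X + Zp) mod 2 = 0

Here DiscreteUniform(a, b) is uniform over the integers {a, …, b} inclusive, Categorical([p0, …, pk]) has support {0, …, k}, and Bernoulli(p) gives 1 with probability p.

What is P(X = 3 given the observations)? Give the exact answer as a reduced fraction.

P(X = 3 | obs) = 107/210

Enumerate traces; 12 have nonzero weight after conditioning:
  (W=0, X=2, Z=1, Y=0) weight 1/14
  (W=0, X=2, Z=1, Y=1) weight 1/42
  (W=0, X=3, Z=0, Y=0) weight 1/14
  (W=0, X=3, Z=0, Y=1) weight 1/42
  (W=0, X=3, Z=2, Y=0) weight 1/14
  (W=0, X=3, Z=2, Y=1) weight 1/42
  (W=1, X=2, Z=0, Y=0) weight 9/140
  (W=1, X=2, Z=0, Y=1) weight 3/140
  … 4 more
Group by X:
  weight(X=2) = 103/420
  weight(X=3) = 107/420
Total weight = 103/420 + 107/420 = 1/2
P(X=2 | obs) = 103/420 / 1/2 = 103/210
P(X=3 | obs) = 107/420 / 1/2 = 107/210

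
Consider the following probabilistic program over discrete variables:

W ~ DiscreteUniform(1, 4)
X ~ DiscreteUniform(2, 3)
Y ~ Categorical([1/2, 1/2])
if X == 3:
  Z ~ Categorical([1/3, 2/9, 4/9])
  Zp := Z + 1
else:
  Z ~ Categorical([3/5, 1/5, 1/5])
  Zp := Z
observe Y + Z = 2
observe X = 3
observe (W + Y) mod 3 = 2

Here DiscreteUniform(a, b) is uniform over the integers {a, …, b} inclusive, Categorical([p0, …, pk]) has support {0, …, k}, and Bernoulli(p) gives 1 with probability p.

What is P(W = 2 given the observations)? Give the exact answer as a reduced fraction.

Enumerate traces; 3 have nonzero weight after conditioning:
  (W=1, X=3, Y=1, Z=1) weight 1/72
  (W=2, X=3, Y=0, Z=2) weight 1/36
  (W=4, X=3, Y=1, Z=1) weight 1/72
Group by W:
  weight(W=1) = 1/72
  weight(W=2) = 1/36
  weight(W=4) = 1/72
Total weight = 1/72 + 1/36 + 1/72 = 1/18
P(W=1 | obs) = 1/72 / 1/18 = 1/4
P(W=2 | obs) = 1/36 / 1/18 = 1/2
P(W=4 | obs) = 1/72 / 1/18 = 1/4

P(W = 2 | obs) = 1/2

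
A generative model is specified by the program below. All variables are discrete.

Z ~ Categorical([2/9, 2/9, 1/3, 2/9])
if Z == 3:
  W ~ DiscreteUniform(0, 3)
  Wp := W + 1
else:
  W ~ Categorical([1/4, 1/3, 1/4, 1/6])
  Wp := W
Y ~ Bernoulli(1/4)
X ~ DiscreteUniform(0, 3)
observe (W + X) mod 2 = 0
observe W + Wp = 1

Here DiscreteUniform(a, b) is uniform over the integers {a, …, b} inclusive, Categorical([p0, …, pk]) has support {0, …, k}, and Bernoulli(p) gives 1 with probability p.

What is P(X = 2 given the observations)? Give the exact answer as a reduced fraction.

P(X = 2 | obs) = 1/2

Enumerate traces; 4 have nonzero weight after conditioning:
  (Z=3, W=0, Y=0, X=0) weight 1/96
  (Z=3, W=0, Y=0, X=2) weight 1/96
  (Z=3, W=0, Y=1, X=0) weight 1/288
  (Z=3, W=0, Y=1, X=2) weight 1/288
Group by X:
  weight(X=0) = 1/72
  weight(X=2) = 1/72
Total weight = 1/72 + 1/72 = 1/36
P(X=0 | obs) = 1/72 / 1/36 = 1/2
P(X=2 | obs) = 1/72 / 1/36 = 1/2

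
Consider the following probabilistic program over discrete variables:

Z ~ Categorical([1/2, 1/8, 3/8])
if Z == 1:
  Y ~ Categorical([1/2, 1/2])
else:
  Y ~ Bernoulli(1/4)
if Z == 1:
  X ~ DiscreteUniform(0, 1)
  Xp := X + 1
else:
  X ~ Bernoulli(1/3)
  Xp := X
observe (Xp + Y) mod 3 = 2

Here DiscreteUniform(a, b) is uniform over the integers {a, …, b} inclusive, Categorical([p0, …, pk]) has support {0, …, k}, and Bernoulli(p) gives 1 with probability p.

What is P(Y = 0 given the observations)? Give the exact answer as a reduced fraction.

P(Y = 0 | obs) = 3/13

Enumerate traces; 4 have nonzero weight after conditioning:
  (Z=0, Y=1, X=1) weight 1/24
  (Z=1, Y=0, X=1) weight 1/32
  (Z=1, Y=1, X=0) weight 1/32
  (Z=2, Y=1, X=1) weight 1/32
Group by Y:
  weight(Y=0) = 1/32
  weight(Y=1) = 5/48
Total weight = 1/32 + 5/48 = 13/96
P(Y=0 | obs) = 1/32 / 13/96 = 3/13
P(Y=1 | obs) = 5/48 / 13/96 = 10/13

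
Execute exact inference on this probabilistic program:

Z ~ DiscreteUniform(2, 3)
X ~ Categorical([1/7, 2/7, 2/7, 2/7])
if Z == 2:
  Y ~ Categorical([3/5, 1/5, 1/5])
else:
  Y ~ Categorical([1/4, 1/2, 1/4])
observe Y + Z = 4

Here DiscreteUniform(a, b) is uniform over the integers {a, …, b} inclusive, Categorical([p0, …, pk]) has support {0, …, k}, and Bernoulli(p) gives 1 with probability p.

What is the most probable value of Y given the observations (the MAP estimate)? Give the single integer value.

Enumerate traces; 8 have nonzero weight after conditioning:
  (Z=2, X=0, Y=2) weight 1/70
  (Z=2, X=1, Y=2) weight 1/35
  (Z=2, X=2, Y=2) weight 1/35
  (Z=2, X=3, Y=2) weight 1/35
  (Z=3, X=0, Y=1) weight 1/28
  (Z=3, X=1, Y=1) weight 1/14
  (Z=3, X=2, Y=1) weight 1/14
  (Z=3, X=3, Y=1) weight 1/14
Group by Y:
  weight(Y=1) = 1/4
  weight(Y=2) = 1/10
Total weight = 1/4 + 1/10 = 7/20
P(Y=1 | obs) = 1/4 / 7/20 = 5/7
P(Y=2 | obs) = 1/10 / 7/20 = 2/7
argmax = 1

argmax_v P(Y = v | obs) = 1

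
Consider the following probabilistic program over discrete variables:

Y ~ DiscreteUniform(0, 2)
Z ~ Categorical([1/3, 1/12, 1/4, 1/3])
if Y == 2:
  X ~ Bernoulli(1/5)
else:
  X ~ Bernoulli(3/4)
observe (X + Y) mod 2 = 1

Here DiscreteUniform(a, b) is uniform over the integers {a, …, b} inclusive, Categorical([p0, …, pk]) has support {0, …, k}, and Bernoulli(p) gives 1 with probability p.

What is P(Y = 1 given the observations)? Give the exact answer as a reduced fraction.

P(Y = 1 | obs) = 5/24

Enumerate traces; 12 have nonzero weight after conditioning:
  (Y=0, Z=0, X=1) weight 1/12
  (Y=0, Z=1, X=1) weight 1/48
  (Y=0, Z=2, X=1) weight 1/16
  (Y=0, Z=3, X=1) weight 1/12
  (Y=1, Z=0, X=0) weight 1/36
  (Y=1, Z=1, X=0) weight 1/144
  (Y=1, Z=2, X=0) weight 1/48
  (Y=1, Z=3, X=0) weight 1/36
  (Y=2, Z=0, X=1) weight 1/45
  … 3 more
Group by Y:
  weight(Y=0) = 1/4
  weight(Y=1) = 1/12
  weight(Y=2) = 1/15
Total weight = 1/4 + 1/12 + 1/15 = 2/5
P(Y=0 | obs) = 1/4 / 2/5 = 5/8
P(Y=1 | obs) = 1/12 / 2/5 = 5/24
P(Y=2 | obs) = 1/15 / 2/5 = 1/6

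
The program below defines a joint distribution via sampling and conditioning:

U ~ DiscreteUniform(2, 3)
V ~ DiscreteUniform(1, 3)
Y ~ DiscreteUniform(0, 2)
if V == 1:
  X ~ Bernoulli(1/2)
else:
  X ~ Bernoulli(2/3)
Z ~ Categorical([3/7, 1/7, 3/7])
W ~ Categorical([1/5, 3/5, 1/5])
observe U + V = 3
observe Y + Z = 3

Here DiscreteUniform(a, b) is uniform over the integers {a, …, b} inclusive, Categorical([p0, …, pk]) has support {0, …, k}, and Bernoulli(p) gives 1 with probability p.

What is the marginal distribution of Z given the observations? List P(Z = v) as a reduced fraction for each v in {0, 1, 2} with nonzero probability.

P(Z=1) = 1/4, P(Z=2) = 3/4

Enumerate traces; 12 have nonzero weight after conditioning:
  (U=2, V=1, Y=1, X=0, Z=2, W=0) weight 1/420
  (U=2, V=1, Y=1, X=0, Z=2, W=1) weight 1/140
  (U=2, V=1, Y=1, X=0, Z=2, W=2) weight 1/420
  (U=2, V=1, Y=1, X=1, Z=2, W=0) weight 1/420
  (U=2, V=1, Y=1, X=1, Z=2, W=1) weight 1/140
  (U=2, V=1, Y=1, X=1, Z=2, W=2) weight 1/420
  (U=2, V=1, Y=2, X=0, Z=1, W=0) weight 1/1260
  (U=2, V=1, Y=2, X=0, Z=1, W=1) weight 1/420
  … 4 more
Group by Z:
  weight(Z=1) = 1/126
  weight(Z=2) = 1/42
Total weight = 1/126 + 1/42 = 2/63
P(Z=1 | obs) = 1/126 / 2/63 = 1/4
P(Z=2 | obs) = 1/42 / 2/63 = 3/4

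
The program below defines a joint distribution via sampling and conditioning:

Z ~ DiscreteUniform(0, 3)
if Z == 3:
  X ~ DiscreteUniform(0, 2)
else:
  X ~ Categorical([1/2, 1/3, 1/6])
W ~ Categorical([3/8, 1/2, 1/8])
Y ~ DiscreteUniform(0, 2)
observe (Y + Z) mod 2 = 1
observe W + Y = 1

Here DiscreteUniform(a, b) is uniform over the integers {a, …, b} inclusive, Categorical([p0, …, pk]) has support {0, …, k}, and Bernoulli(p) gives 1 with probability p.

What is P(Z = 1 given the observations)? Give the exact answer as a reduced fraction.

Enumerate traces; 12 have nonzero weight after conditioning:
  (Z=0, X=0, W=0, Y=1) weight 1/64
  (Z=0, X=1, W=0, Y=1) weight 1/96
  (Z=0, X=2, W=0, Y=1) weight 1/192
  (Z=1, X=0, W=1, Y=0) weight 1/48
  (Z=1, X=1, W=1, Y=0) weight 1/72
  (Z=1, X=2, W=1, Y=0) weight 1/144
  (Z=2, X=0, W=0, Y=1) weight 1/64
  (Z=2, X=1, W=0, Y=1) weight 1/96
  (Z=3, X=0, W=1, Y=0) weight 1/72
  … 3 more
Group by Z:
  weight(Z=0) = 1/32
  weight(Z=1) = 1/24
  weight(Z=2) = 1/32
  weight(Z=3) = 1/24
Total weight = 1/32 + 1/24 + 1/32 + 1/24 = 7/48
P(Z=0 | obs) = 1/32 / 7/48 = 3/14
P(Z=1 | obs) = 1/24 / 7/48 = 2/7
P(Z=2 | obs) = 1/32 / 7/48 = 3/14
P(Z=3 | obs) = 1/24 / 7/48 = 2/7

P(Z = 1 | obs) = 2/7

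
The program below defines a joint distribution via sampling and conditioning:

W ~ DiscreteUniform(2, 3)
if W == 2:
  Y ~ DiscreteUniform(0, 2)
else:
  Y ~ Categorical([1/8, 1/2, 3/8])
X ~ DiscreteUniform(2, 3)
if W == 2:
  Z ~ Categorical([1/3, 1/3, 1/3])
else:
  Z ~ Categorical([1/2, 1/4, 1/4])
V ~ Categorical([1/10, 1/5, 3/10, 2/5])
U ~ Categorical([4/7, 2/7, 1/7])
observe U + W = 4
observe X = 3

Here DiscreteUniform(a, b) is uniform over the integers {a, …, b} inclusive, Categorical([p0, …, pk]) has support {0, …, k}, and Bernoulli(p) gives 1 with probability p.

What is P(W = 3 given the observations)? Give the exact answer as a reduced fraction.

P(W = 3 | obs) = 2/3

Enumerate traces; 72 have nonzero weight after conditioning:
  (W=2, Y=0, X=3, Z=0, V=0, U=2) weight 1/2520
  (W=2, Y=0, X=3, Z=0, V=1, U=2) weight 1/1260
  (W=2, Y=0, X=3, Z=0, V=2, U=2) weight 1/840
  (W=2, Y=0, X=3, Z=0, V=3, U=2) weight 1/630
  (W=2, Y=0, X=3, Z=1, V=0, U=2) weight 1/2520
  (W=2, Y=0, X=3, Z=1, V=1, U=2) weight 1/1260
  (W=2, Y=0, X=3, Z=1, V=2, U=2) weight 1/840
  (W=2, Y=0, X=3, Z=1, V=3, U=2) weight 1/630
  (W=3, Y=0, X=3, Z=0, V=0, U=1) weight 1/2240
  … 63 more
Group by W:
  weight(W=2) = 1/28
  weight(W=3) = 1/14
Total weight = 1/28 + 1/14 = 3/28
P(W=2 | obs) = 1/28 / 3/28 = 1/3
P(W=3 | obs) = 1/14 / 3/28 = 2/3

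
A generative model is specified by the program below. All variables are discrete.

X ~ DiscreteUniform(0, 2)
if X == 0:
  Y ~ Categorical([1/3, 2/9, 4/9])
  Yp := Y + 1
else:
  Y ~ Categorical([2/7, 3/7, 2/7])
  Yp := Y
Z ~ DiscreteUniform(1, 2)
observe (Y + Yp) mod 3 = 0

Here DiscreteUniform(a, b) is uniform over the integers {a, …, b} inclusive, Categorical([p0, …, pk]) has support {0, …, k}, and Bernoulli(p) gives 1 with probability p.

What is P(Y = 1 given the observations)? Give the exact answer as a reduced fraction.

Enumerate traces; 6 have nonzero weight after conditioning:
  (X=0, Y=1, Z=1) weight 1/27
  (X=0, Y=1, Z=2) weight 1/27
  (X=1, Y=0, Z=1) weight 1/21
  (X=1, Y=0, Z=2) weight 1/21
  (X=2, Y=0, Z=1) weight 1/21
  (X=2, Y=0, Z=2) weight 1/21
Group by Y:
  weight(Y=0) = 4/21
  weight(Y=1) = 2/27
Total weight = 4/21 + 2/27 = 50/189
P(Y=0 | obs) = 4/21 / 50/189 = 18/25
P(Y=1 | obs) = 2/27 / 50/189 = 7/25

P(Y = 1 | obs) = 7/25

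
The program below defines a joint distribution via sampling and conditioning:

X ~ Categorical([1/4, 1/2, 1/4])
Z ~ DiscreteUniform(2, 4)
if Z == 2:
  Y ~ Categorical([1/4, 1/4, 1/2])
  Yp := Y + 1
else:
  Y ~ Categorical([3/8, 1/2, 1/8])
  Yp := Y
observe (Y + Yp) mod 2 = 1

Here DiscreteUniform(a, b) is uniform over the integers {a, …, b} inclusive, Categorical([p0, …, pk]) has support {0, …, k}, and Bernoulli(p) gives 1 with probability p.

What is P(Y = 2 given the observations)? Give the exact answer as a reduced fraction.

Enumerate traces; 9 have nonzero weight after conditioning:
  (X=0, Z=2, Y=0) weight 1/48
  (X=0, Z=2, Y=1) weight 1/48
  (X=0, Z=2, Y=2) weight 1/24
  (X=1, Z=2, Y=0) weight 1/24
  (X=1, Z=2, Y=1) weight 1/24
  (X=1, Z=2, Y=2) weight 1/12
  (X=2, Z=2, Y=0) weight 1/48
  (X=2, Z=2, Y=1) weight 1/48
  … 1 more
Group by Y:
  weight(Y=0) = 1/12
  weight(Y=1) = 1/12
  weight(Y=2) = 1/6
Total weight = 1/12 + 1/12 + 1/6 = 1/3
P(Y=0 | obs) = 1/12 / 1/3 = 1/4
P(Y=1 | obs) = 1/12 / 1/3 = 1/4
P(Y=2 | obs) = 1/6 / 1/3 = 1/2

P(Y = 2 | obs) = 1/2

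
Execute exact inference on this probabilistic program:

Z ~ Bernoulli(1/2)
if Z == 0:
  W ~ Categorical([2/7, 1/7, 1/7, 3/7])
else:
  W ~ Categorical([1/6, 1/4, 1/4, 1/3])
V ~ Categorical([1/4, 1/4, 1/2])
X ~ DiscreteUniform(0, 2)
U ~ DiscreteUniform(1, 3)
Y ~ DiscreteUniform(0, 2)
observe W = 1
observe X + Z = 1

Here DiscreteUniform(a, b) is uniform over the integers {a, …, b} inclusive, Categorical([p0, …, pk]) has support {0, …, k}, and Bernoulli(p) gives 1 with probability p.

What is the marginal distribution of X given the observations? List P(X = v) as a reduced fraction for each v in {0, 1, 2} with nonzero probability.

Enumerate traces; 54 have nonzero weight after conditioning:
  (Z=0, W=1, V=0, X=1, U=1, Y=0) weight 1/1512
  (Z=0, W=1, V=0, X=1, U=1, Y=1) weight 1/1512
  (Z=0, W=1, V=0, X=1, U=1, Y=2) weight 1/1512
  (Z=0, W=1, V=0, X=1, U=2, Y=0) weight 1/1512
  (Z=0, W=1, V=0, X=1, U=2, Y=1) weight 1/1512
  (Z=0, W=1, V=0, X=1, U=2, Y=2) weight 1/1512
  (Z=0, W=1, V=0, X=1, U=3, Y=0) weight 1/1512
  (Z=0, W=1, V=0, X=1, U=3, Y=1) weight 1/1512
  (Z=1, W=1, V=0, X=0, U=1, Y=0) weight 1/864
  … 45 more
Group by X:
  weight(X=0) = 1/24
  weight(X=1) = 1/42
Total weight = 1/24 + 1/42 = 11/168
P(X=0 | obs) = 1/24 / 11/168 = 7/11
P(X=1 | obs) = 1/42 / 11/168 = 4/11

P(X=0) = 7/11, P(X=1) = 4/11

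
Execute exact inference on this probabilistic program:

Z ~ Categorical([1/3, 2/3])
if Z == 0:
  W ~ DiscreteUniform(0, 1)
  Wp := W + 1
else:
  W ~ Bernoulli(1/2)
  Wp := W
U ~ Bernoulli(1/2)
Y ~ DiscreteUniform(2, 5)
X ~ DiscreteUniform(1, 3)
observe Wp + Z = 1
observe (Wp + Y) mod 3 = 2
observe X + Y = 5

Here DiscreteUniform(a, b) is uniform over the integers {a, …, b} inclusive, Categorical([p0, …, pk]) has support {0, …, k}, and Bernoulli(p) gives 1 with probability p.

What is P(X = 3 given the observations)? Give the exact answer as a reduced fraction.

Enumerate traces; 4 have nonzero weight after conditioning:
  (Z=0, W=0, U=0, Y=4, X=1) weight 1/144
  (Z=0, W=0, U=1, Y=4, X=1) weight 1/144
  (Z=1, W=0, U=0, Y=2, X=3) weight 1/72
  (Z=1, W=0, U=1, Y=2, X=3) weight 1/72
Group by X:
  weight(X=1) = 1/72
  weight(X=3) = 1/36
Total weight = 1/72 + 1/36 = 1/24
P(X=1 | obs) = 1/72 / 1/24 = 1/3
P(X=3 | obs) = 1/36 / 1/24 = 2/3

P(X = 3 | obs) = 2/3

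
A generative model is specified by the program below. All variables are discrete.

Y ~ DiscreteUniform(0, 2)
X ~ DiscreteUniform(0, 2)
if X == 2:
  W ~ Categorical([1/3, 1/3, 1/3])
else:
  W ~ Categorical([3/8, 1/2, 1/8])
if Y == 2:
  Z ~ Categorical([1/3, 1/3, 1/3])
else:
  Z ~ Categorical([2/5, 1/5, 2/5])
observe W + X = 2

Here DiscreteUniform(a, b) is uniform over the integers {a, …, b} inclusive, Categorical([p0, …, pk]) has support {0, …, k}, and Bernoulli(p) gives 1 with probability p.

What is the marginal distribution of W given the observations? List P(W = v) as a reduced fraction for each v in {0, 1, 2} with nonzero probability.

Enumerate traces; 27 have nonzero weight after conditioning:
  (Y=0, X=0, W=2, Z=0) weight 1/180
  (Y=0, X=0, W=2, Z=1) weight 1/360
  (Y=0, X=0, W=2, Z=2) weight 1/180
  (Y=0, X=1, W=1, Z=0) weight 1/45
  (Y=0, X=1, W=1, Z=1) weight 1/90
  (Y=0, X=1, W=1, Z=2) weight 1/45
  (Y=0, X=2, W=0, Z=0) weight 2/135
  (Y=0, X=2, W=0, Z=1) weight 1/135
  … 19 more
Group by W:
  weight(W=0) = 1/9
  weight(W=1) = 1/6
  weight(W=2) = 1/24
Total weight = 1/9 + 1/6 + 1/24 = 23/72
P(W=0 | obs) = 1/9 / 23/72 = 8/23
P(W=1 | obs) = 1/6 / 23/72 = 12/23
P(W=2 | obs) = 1/24 / 23/72 = 3/23

P(W=0) = 8/23, P(W=1) = 12/23, P(W=2) = 3/23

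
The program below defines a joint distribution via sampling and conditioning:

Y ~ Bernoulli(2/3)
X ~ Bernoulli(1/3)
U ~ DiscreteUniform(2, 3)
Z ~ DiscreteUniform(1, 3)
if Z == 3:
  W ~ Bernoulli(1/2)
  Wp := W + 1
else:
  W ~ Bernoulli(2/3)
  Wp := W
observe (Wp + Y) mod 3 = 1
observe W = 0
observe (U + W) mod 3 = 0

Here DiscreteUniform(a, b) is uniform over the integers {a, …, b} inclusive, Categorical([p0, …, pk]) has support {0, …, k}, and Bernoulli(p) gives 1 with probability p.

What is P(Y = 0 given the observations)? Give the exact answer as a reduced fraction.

Enumerate traces; 6 have nonzero weight after conditioning:
  (Y=0, X=0, U=3, Z=3, W=0) weight 1/54
  (Y=0, X=1, U=3, Z=3, W=0) weight 1/108
  (Y=1, X=0, U=3, Z=1, W=0) weight 2/81
  (Y=1, X=0, U=3, Z=2, W=0) weight 2/81
  (Y=1, X=1, U=3, Z=1, W=0) weight 1/81
  (Y=1, X=1, U=3, Z=2, W=0) weight 1/81
Group by Y:
  weight(Y=0) = 1/36
  weight(Y=1) = 2/27
Total weight = 1/36 + 2/27 = 11/108
P(Y=0 | obs) = 1/36 / 11/108 = 3/11
P(Y=1 | obs) = 2/27 / 11/108 = 8/11

P(Y = 0 | obs) = 3/11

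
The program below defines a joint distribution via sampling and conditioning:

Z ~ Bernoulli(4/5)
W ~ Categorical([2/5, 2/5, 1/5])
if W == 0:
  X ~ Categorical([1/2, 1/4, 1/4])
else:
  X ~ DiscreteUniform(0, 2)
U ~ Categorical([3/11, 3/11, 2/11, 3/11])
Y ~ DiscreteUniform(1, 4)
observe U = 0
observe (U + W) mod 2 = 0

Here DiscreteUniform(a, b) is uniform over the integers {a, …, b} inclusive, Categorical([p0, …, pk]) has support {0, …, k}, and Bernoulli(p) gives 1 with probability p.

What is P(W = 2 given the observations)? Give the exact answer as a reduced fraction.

Enumerate traces; 48 have nonzero weight after conditioning:
  (Z=0, W=0, X=0, U=0, Y=1) weight 3/1100
  (Z=0, W=0, X=0, U=0, Y=2) weight 3/1100
  (Z=0, W=0, X=0, U=0, Y=3) weight 3/1100
  (Z=0, W=0, X=0, U=0, Y=4) weight 3/1100
  (Z=0, W=0, X=1, U=0, Y=1) weight 3/2200
  (Z=0, W=0, X=1, U=0, Y=2) weight 3/2200
  (Z=0, W=0, X=1, U=0, Y=3) weight 3/2200
  (Z=0, W=0, X=1, U=0, Y=4) weight 3/2200
  (Z=0, W=2, X=0, U=0, Y=1) weight 1/1100
  … 39 more
Group by W:
  weight(W=0) = 6/55
  weight(W=2) = 3/55
Total weight = 6/55 + 3/55 = 9/55
P(W=0 | obs) = 6/55 / 9/55 = 2/3
P(W=2 | obs) = 3/55 / 9/55 = 1/3

P(W = 2 | obs) = 1/3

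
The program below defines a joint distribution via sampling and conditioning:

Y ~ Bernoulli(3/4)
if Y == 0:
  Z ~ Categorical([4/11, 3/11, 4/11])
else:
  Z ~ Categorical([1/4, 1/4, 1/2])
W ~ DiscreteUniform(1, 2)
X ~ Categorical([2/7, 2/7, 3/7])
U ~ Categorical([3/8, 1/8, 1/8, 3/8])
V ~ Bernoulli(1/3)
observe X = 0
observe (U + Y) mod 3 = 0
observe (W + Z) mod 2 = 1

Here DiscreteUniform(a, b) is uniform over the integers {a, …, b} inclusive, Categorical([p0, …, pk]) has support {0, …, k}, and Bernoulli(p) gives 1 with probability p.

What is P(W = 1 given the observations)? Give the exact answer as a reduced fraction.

P(W = 1 | obs) = 97/132

Enumerate traces; 18 have nonzero weight after conditioning:
  (Y=0, Z=0, W=1, X=0, U=0, V=0) weight 1/308
  (Y=0, Z=0, W=1, X=0, U=0, V=1) weight 1/616
  (Y=0, Z=0, W=1, X=0, U=3, V=0) weight 1/308
  (Y=0, Z=0, W=1, X=0, U=3, V=1) weight 1/616
  (Y=0, Z=1, W=2, X=0, U=0, V=0) weight 3/1232
  (Y=0, Z=1, W=2, X=0, U=0, V=1) weight 3/2464
  (Y=0, Z=1, W=2, X=0, U=3, V=0) weight 3/1232
  (Y=0, Z=1, W=2, X=0, U=3, V=1) weight 3/2464
  … 10 more
Group by W:
  weight(W=1) = 291/9856
  weight(W=2) = 15/1408
Total weight = 291/9856 + 15/1408 = 9/224
P(W=1 | obs) = 291/9856 / 9/224 = 97/132
P(W=2 | obs) = 15/1408 / 9/224 = 35/132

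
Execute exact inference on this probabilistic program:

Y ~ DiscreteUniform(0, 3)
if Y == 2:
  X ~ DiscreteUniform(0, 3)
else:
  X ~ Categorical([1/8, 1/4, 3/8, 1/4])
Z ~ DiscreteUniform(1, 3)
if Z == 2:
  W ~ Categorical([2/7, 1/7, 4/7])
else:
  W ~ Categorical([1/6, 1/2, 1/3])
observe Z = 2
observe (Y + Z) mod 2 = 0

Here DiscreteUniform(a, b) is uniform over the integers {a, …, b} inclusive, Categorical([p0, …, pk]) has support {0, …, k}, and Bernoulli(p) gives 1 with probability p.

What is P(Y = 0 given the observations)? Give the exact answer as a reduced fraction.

P(Y = 0 | obs) = 1/2

Enumerate traces; 24 have nonzero weight after conditioning:
  (Y=0, X=0, Z=2, W=0) weight 1/336
  (Y=0, X=0, Z=2, W=1) weight 1/672
  (Y=0, X=0, Z=2, W=2) weight 1/168
  (Y=0, X=1, Z=2, W=0) weight 1/168
  (Y=0, X=1, Z=2, W=1) weight 1/336
  (Y=0, X=1, Z=2, W=2) weight 1/84
  (Y=0, X=2, Z=2, W=0) weight 1/112
  (Y=0, X=2, Z=2, W=1) weight 1/224
  (Y=2, X=0, Z=2, W=0) weight 1/168
  … 15 more
Group by Y:
  weight(Y=0) = 1/12
  weight(Y=2) = 1/12
Total weight = 1/12 + 1/12 = 1/6
P(Y=0 | obs) = 1/12 / 1/6 = 1/2
P(Y=2 | obs) = 1/12 / 1/6 = 1/2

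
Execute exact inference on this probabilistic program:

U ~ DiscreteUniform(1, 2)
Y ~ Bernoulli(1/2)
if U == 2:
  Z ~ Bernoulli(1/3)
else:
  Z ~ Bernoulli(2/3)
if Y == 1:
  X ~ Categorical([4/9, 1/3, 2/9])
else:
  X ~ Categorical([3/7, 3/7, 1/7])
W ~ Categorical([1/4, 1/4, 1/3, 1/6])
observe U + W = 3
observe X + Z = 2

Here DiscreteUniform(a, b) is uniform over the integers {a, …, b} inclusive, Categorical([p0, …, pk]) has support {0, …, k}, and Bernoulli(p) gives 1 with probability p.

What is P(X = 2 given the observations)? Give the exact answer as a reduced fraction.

Enumerate traces; 8 have nonzero weight after conditioning:
  (U=1, Y=0, Z=0, X=2, W=2) weight 1/252
  (U=1, Y=0, Z=1, X=1, W=2) weight 1/42
  (U=1, Y=1, Z=0, X=2, W=2) weight 1/162
  (U=1, Y=1, Z=1, X=1, W=2) weight 1/54
  (U=2, Y=0, Z=0, X=2, W=1) weight 1/168
  (U=2, Y=0, Z=1, X=1, W=1) weight 1/112
  (U=2, Y=1, Z=0, X=2, W=1) weight 1/108
  (U=2, Y=1, Z=1, X=1, W=1) weight 1/144
Group by X:
  weight(X=1) = 11/189
  weight(X=2) = 115/4536
Total weight = 11/189 + 115/4536 = 379/4536
P(X=1 | obs) = 11/189 / 379/4536 = 264/379
P(X=2 | obs) = 115/4536 / 379/4536 = 115/379

P(X = 2 | obs) = 115/379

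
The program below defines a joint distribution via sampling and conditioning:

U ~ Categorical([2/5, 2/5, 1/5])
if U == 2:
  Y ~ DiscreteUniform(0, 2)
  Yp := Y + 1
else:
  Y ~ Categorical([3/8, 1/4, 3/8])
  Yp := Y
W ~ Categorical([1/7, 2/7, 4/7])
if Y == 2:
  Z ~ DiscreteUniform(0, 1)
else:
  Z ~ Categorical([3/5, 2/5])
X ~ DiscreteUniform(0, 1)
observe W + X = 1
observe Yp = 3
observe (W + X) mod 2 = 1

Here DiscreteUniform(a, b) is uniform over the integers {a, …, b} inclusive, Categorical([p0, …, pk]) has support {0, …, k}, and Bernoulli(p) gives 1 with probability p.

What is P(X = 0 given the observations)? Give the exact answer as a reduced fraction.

Enumerate traces; 4 have nonzero weight after conditioning:
  (U=2, Y=2, W=0, Z=0, X=1) weight 1/420
  (U=2, Y=2, W=0, Z=1, X=1) weight 1/420
  (U=2, Y=2, W=1, Z=0, X=0) weight 1/210
  (U=2, Y=2, W=1, Z=1, X=0) weight 1/210
Group by X:
  weight(X=0) = 1/105
  weight(X=1) = 1/210
Total weight = 1/105 + 1/210 = 1/70
P(X=0 | obs) = 1/105 / 1/70 = 2/3
P(X=1 | obs) = 1/210 / 1/70 = 1/3

P(X = 0 | obs) = 2/3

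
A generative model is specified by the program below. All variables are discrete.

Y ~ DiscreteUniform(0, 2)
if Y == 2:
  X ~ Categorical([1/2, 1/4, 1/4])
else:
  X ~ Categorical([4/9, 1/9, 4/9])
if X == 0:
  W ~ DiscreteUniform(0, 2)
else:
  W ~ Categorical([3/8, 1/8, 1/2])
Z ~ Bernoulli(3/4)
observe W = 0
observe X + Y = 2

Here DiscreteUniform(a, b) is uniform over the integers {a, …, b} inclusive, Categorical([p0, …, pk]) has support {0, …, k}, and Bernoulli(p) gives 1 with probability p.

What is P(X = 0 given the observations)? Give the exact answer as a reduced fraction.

Enumerate traces; 6 have nonzero weight after conditioning:
  (Y=0, X=2, W=0, Z=0) weight 1/72
  (Y=0, X=2, W=0, Z=1) weight 1/24
  (Y=1, X=1, W=0, Z=0) weight 1/288
  (Y=1, X=1, W=0, Z=1) weight 1/96
  (Y=2, X=0, W=0, Z=0) weight 1/72
  (Y=2, X=0, W=0, Z=1) weight 1/24
Group by X:
  weight(X=0) = 1/18
  weight(X=1) = 1/72
  weight(X=2) = 1/18
Total weight = 1/18 + 1/72 + 1/18 = 1/8
P(X=0 | obs) = 1/18 / 1/8 = 4/9
P(X=1 | obs) = 1/72 / 1/8 = 1/9
P(X=2 | obs) = 1/18 / 1/8 = 4/9

P(X = 0 | obs) = 4/9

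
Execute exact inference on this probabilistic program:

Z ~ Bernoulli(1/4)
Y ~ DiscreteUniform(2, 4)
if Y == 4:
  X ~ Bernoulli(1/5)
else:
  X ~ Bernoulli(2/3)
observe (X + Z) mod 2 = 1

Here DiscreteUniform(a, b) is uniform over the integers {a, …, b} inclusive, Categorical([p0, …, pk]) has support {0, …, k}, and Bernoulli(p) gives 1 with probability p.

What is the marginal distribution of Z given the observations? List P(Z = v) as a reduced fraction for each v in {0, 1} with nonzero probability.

P(Z=0) = 69/91, P(Z=1) = 22/91

Enumerate traces; 6 have nonzero weight after conditioning:
  (Z=0, Y=2, X=1) weight 1/6
  (Z=0, Y=3, X=1) weight 1/6
  (Z=0, Y=4, X=1) weight 1/20
  (Z=1, Y=2, X=0) weight 1/36
  (Z=1, Y=3, X=0) weight 1/36
  (Z=1, Y=4, X=0) weight 1/15
Group by Z:
  weight(Z=0) = 23/60
  weight(Z=1) = 11/90
Total weight = 23/60 + 11/90 = 91/180
P(Z=0 | obs) = 23/60 / 91/180 = 69/91
P(Z=1 | obs) = 11/90 / 91/180 = 22/91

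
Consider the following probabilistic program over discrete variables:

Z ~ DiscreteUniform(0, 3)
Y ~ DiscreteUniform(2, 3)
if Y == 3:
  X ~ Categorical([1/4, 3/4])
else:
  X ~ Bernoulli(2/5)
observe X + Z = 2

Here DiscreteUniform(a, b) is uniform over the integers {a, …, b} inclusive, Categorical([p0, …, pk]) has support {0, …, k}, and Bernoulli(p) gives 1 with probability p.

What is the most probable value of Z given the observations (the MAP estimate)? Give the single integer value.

argmax_v P(Z = v | obs) = 1

Enumerate traces; 4 have nonzero weight after conditioning:
  (Z=1, Y=2, X=1) weight 1/20
  (Z=1, Y=3, X=1) weight 3/32
  (Z=2, Y=2, X=0) weight 3/40
  (Z=2, Y=3, X=0) weight 1/32
Group by Z:
  weight(Z=1) = 23/160
  weight(Z=2) = 17/160
Total weight = 23/160 + 17/160 = 1/4
P(Z=1 | obs) = 23/160 / 1/4 = 23/40
P(Z=2 | obs) = 17/160 / 1/4 = 17/40
argmax = 1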